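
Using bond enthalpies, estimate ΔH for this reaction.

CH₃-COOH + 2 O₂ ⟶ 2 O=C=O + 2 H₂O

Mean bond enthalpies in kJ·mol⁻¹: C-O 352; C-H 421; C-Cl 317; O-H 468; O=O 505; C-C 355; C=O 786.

ΔH ≈ −782 kJ

Bonds broken (reactants):
  C-C: 1 × 355 = 355
  C-H: 3 × 421 = 1263
  C-O: 1 × 352 = 352
  C=O: 1 × 786 = 786
  O-H: 1 × 468 = 468
  O=O: 2 × 505 = 1010
  Σ(broken) = 4234 kJ
Bonds formed (products):
  C=O: 4 × 786 = 3144
  O-H: 4 × 468 = 1872
  Σ(formed) = 5016 kJ
ΔH = Σ(broken) − Σ(formed) = 4234 − 5016 = −782 kJ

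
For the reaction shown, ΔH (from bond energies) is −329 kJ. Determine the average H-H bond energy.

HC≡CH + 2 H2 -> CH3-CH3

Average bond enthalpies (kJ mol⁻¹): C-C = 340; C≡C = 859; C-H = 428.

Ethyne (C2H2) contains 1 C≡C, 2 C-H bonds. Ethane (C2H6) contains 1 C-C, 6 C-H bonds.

D(H-H) ≈ 432 kJ/mol

Let D be the H-H bond energy.
Σ(broken) = 1×859 + 2×428 + 2×D = 1715 + 2D
Σ(formed) = 1×340 + 6×428 = 2908
ΔH = Σ(broken) − Σ(formed) = (1715 + 2D) − (2908) = −1193 + 2D
Setting this equal to −329 kJ gives 2D = 864, so D = 432 kJ/mol.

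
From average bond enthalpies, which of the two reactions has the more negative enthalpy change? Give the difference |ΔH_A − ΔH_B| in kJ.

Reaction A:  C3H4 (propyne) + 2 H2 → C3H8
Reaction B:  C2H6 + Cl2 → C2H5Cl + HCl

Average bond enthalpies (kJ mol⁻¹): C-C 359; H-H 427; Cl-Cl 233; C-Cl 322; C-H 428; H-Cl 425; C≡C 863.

Reaction A, by 268 kJ

Reaction A:
  Bonds broken (reactants):
    C≡C: 1 × 863 = 863
    C-C: 1 × 359 = 359
    C-H: 4 × 428 = 1712
    H-H: 2 × 427 = 854
    Σ(broken) = 3788 kJ
  Bonds formed (products):
    C-C: 2 × 359 = 718
    C-H: 8 × 428 = 3424
    Σ(formed) = 4142 kJ
  ΔH_A = 3788 − 4142 = −354 kJ
Reaction B:
  Bonds broken (reactants):
    C-C: 1 × 359 = 359
    C-H: 6 × 428 = 2568
    Cl-Cl: 1 × 233 = 233
    Σ(broken) = 3160 kJ
  Bonds formed (products):
    C-C: 1 × 359 = 359
    C-Cl: 1 × 322 = 322
    C-H: 5 × 428 = 2140
    H-Cl: 1 × 425 = 425
    Σ(formed) = 3246 kJ
  ΔH_B = 3160 − 3246 = −86 kJ
ΔH_A − ΔH_B = −268 kJ, so reaction A has the more negative ΔH; |ΔH_A − ΔH_B| = 268 kJ.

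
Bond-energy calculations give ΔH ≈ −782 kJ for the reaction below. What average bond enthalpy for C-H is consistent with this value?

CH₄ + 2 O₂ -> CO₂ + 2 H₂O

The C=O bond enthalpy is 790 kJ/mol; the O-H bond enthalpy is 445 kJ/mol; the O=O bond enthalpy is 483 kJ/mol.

Let D be the C-H bond energy.
Σ(broken) = 4×D + 2×483 = 966 + 4D
Σ(formed) = 2×790 + 4×445 = 3360
ΔH = Σ(broken) − Σ(formed) = (966 + 4D) − (3360) = −2394 + 4D
Setting this equal to −782 kJ gives 4D = 1612, so D = 403 kJ/mol.

D(C-H) ≈ 403 kJ/mol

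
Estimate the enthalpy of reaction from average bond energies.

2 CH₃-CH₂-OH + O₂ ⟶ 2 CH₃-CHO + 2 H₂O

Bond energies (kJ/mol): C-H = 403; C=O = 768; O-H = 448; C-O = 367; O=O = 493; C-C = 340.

ΔH ≈ −399 kJ

Bonds broken (reactants):
  C-C: 2 × 340 = 680
  C-H: 10 × 403 = 4030
  C-O: 2 × 367 = 734
  O-H: 2 × 448 = 896
  O=O: 1 × 493 = 493
  Σ(broken) = 6833 kJ
Bonds formed (products):
  C-C: 2 × 340 = 680
  C-H: 8 × 403 = 3224
  C=O: 2 × 768 = 1536
  O-H: 4 × 448 = 1792
  Σ(formed) = 7232 kJ
ΔH = Σ(broken) − Σ(formed) = 6833 − 7232 = −399 kJ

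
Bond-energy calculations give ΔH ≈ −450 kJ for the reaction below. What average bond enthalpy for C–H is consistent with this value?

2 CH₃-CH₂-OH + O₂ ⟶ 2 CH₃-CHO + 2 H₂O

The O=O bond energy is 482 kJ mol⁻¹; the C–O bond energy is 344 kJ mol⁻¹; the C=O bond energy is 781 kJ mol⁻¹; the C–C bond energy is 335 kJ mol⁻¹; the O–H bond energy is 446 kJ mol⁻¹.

D(C–H) ≈ 417 kJ/mol

Let D be the C–H bond energy.
Σ(broken) = 2×335 + 10×D + 2×344 + 2×446 + 1×482 = 2732 + 10D
Σ(formed) = 2×335 + 8×D + 2×781 + 4×446 = 4016 + 8D
ΔH = Σ(broken) − Σ(formed) = (2732 + 10D) − (4016 + 8D) = −1284 + 2D
Setting this equal to −450 kJ gives 2D = 834, so D = 417 kJ/mol.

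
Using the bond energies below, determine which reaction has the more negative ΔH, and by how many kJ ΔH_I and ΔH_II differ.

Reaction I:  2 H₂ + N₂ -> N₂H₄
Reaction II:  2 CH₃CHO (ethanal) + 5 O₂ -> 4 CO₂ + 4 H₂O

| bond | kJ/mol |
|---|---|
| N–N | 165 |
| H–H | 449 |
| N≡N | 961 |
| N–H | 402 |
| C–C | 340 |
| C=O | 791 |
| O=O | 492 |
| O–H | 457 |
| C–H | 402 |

Reaction II, by 2132 kJ

Reaction I:
  Bonds broken (reactants):
    H–H: 2 × 449 = 898
    N≡N: 1 × 961 = 961
    Σ(broken) = 1859 kJ
  Bonds formed (products):
    N–H: 4 × 402 = 1608
    N–N: 1 × 165 = 165
    Σ(formed) = 1773 kJ
  ΔH_I = 1859 − 1773 = +86 kJ
Reaction II:
  Bonds broken (reactants):
    C–C: 2 × 340 = 680
    C–H: 8 × 402 = 3216
    C=O: 2 × 791 = 1582
    O=O: 5 × 492 = 2460
    Σ(broken) = 7938 kJ
  Bonds formed (products):
    C=O: 8 × 791 = 6328
    O–H: 8 × 457 = 3656
    Σ(formed) = 9984 kJ
  ΔH_II = 7938 − 9984 = −2046 kJ
ΔH_I − ΔH_II = +2132 kJ, so reaction II has the more negative ΔH; |ΔH_I − ΔH_II| = 2132 kJ.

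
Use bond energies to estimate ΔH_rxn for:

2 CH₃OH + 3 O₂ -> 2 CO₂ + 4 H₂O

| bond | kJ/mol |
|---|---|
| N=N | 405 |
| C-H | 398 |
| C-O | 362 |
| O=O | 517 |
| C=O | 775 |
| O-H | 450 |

ΔH ≈ −1137 kJ

Bonds broken (reactants):
  C-H: 6 × 398 = 2388
  C-O: 2 × 362 = 724
  O-H: 2 × 450 = 900
  O=O: 3 × 517 = 1551
  Σ(broken) = 5563 kJ
Bonds formed (products):
  C=O: 4 × 775 = 3100
  O-H: 8 × 450 = 3600
  Σ(formed) = 6700 kJ
ΔH = Σ(broken) − Σ(formed) = 5563 − 6700 = −1137 kJ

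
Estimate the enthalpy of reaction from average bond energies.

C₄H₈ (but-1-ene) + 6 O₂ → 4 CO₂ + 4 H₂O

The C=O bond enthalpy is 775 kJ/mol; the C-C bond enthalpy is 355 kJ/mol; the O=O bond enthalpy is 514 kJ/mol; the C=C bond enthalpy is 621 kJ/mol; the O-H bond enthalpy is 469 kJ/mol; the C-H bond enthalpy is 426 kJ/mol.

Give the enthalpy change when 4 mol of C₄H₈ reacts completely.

Bonds broken (reactants):
  C-C: 2 × 355 = 710
  C-H: 8 × 426 = 3408
  C=C: 1 × 621 = 621
  O=O: 6 × 514 = 3084
  Σ(broken) = 7823 kJ
Bonds formed (products):
  C=O: 8 × 775 = 6200
  O-H: 8 × 469 = 3752
  Σ(formed) = 9952 kJ
ΔH = Σ(broken) − Σ(formed) = 7823 − 9952 = −2129 kJ
For 4× the reaction as written: 4 × (−2129) = −8516 kJ

ΔH = −8516 kJ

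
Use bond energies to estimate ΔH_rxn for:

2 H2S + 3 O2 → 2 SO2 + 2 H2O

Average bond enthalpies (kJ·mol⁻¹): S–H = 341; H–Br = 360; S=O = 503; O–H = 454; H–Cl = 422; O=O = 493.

ΔH ≈ −985 kJ

Bonds broken (reactants):
  O=O: 3 × 493 = 1479
  S–H: 4 × 341 = 1364
  Σ(broken) = 2843 kJ
Bonds formed (products):
  O–H: 4 × 454 = 1816
  S=O: 4 × 503 = 2012
  Σ(formed) = 3828 kJ
ΔH = Σ(broken) − Σ(formed) = 2843 − 3828 = −985 kJ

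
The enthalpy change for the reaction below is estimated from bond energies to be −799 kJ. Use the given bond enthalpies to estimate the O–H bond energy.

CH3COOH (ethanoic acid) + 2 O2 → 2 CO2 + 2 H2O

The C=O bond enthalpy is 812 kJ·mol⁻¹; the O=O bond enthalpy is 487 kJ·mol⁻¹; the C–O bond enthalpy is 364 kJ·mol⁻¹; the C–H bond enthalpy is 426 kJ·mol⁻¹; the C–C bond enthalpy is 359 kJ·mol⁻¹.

D(O–H) ≈ 446 kJ/mol

Let D be the O–H bond energy.
Σ(broken) = 1×359 + 3×426 + 1×364 + 1×812 + 1×D + 2×487 = 3787 + D
Σ(formed) = 4×812 + 4×D = 3248 + 4D
ΔH = Σ(broken) − Σ(formed) = (3787 + D) − (3248 + 4D) = +539 − 3D
Setting this equal to −799 kJ gives 3D = 1338, so D = 446 kJ/mol.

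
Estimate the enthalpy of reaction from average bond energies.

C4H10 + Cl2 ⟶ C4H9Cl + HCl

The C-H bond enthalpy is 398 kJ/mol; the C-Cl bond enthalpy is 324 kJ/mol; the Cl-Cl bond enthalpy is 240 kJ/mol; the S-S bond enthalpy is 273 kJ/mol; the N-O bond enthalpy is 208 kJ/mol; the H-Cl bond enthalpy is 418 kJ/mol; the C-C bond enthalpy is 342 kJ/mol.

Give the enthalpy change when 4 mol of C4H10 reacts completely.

ΔH = −416 kJ

Bonds broken (reactants):
  C-C: 3 × 342 = 1026
  C-H: 10 × 398 = 3980
  Cl-Cl: 1 × 240 = 240
  Σ(broken) = 5246 kJ
Bonds formed (products):
  C-C: 3 × 342 = 1026
  C-Cl: 1 × 324 = 324
  C-H: 9 × 398 = 3582
  H-Cl: 1 × 418 = 418
  Σ(formed) = 5350 kJ
ΔH = Σ(broken) − Σ(formed) = 5246 − 5350 = −104 kJ
For 4× the reaction as written: 4 × (−104) = −416 kJ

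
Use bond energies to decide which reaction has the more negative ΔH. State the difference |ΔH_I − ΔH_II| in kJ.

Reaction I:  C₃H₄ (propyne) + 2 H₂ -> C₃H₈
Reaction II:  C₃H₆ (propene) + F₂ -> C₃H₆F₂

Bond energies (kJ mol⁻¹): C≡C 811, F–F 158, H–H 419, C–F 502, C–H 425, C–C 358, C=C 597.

Reaction I:
  Bonds broken (reactants):
    C≡C: 1 × 811 = 811
    C–C: 1 × 358 = 358
    C–H: 4 × 425 = 1700
    H–H: 2 × 419 = 838
    Σ(broken) = 3707 kJ
  Bonds formed (products):
    C–C: 2 × 358 = 716
    C–H: 8 × 425 = 3400
    Σ(formed) = 4116 kJ
  ΔH_I = 3707 − 4116 = −409 kJ
Reaction II:
  Bonds broken (reactants):
    C–C: 1 × 358 = 358
    C–H: 6 × 425 = 2550
    C=C: 1 × 597 = 597
    F–F: 1 × 158 = 158
    Σ(broken) = 3663 kJ
  Bonds formed (products):
    C–C: 2 × 358 = 716
    C–F: 2 × 502 = 1004
    C–H: 6 × 425 = 2550
    Σ(formed) = 4270 kJ
  ΔH_II = 3663 − 4270 = −607 kJ
ΔH_I − ΔH_II = +198 kJ, so reaction II has the more negative ΔH; |ΔH_I − ΔH_II| = 198 kJ.

Reaction II, by 198 kJ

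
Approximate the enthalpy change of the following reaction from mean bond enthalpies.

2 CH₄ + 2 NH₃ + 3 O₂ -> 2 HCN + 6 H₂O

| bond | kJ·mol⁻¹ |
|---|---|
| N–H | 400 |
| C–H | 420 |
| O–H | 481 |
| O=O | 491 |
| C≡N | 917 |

Bonds broken (reactants):
  C–H: 8 × 420 = 3360
  N–H: 6 × 400 = 2400
  O=O: 3 × 491 = 1473
  Σ(broken) = 7233 kJ
Bonds formed (products):
  C≡N: 2 × 917 = 1834
  C–H: 2 × 420 = 840
  O–H: 12 × 481 = 5772
  Σ(formed) = 8446 kJ
ΔH = Σ(broken) − Σ(formed) = 7233 − 8446 = −1213 kJ

ΔH ≈ −1213 kJ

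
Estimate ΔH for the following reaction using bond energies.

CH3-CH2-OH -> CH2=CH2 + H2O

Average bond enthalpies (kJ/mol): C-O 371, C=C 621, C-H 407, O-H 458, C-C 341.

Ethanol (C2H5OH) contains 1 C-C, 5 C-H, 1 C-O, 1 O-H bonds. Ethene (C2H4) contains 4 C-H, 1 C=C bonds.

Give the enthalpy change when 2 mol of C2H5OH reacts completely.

Bonds broken (reactants):
  C-C: 1 × 341 = 341
  C-H: 5 × 407 = 2035
  C-O: 1 × 371 = 371
  O-H: 1 × 458 = 458
  Σ(broken) = 3205 kJ
Bonds formed (products):
  C-H: 4 × 407 = 1628
  C=C: 1 × 621 = 621
  O-H: 2 × 458 = 916
  Σ(formed) = 3165 kJ
ΔH = Σ(broken) − Σ(formed) = 3205 − 3165 = +40 kJ
For 2× the reaction as written: 2 × (+40) = +80 kJ

ΔH = +80 kJ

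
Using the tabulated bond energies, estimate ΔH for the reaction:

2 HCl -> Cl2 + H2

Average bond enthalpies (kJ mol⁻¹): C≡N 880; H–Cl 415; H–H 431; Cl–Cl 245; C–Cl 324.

ΔH ≈ +154 kJ

Bonds broken (reactants):
  H–Cl: 2 × 415 = 830
  Σ(broken) = 830 kJ
Bonds formed (products):
  Cl–Cl: 1 × 245 = 245
  H–H: 1 × 431 = 431
  Σ(formed) = 676 kJ
ΔH = Σ(broken) − Σ(formed) = 830 − 676 = +154 kJ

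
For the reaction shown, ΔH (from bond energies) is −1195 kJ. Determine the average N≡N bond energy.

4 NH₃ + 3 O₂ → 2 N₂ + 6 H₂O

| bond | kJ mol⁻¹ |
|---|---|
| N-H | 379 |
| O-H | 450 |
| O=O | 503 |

Let D be the N≡N bond energy.
Σ(broken) = 12×379 + 3×503 = 6057
Σ(formed) = 2×D + 12×450 = 5400 + 2D
ΔH = Σ(broken) − Σ(formed) = (6057) − (5400 + 2D) = +657 − 2D
Setting this equal to −1195 kJ gives 2D = 1852, so D = 926 kJ/mol.

D(N≡N) ≈ 926 kJ/mol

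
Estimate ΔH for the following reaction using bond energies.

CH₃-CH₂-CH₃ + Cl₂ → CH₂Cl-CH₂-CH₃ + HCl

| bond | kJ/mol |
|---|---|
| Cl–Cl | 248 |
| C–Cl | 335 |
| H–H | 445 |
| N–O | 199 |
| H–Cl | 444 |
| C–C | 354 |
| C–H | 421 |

ΔH ≈ −110 kJ

Bonds broken (reactants):
  C–C: 2 × 354 = 708
  C–H: 8 × 421 = 3368
  Cl–Cl: 1 × 248 = 248
  Σ(broken) = 4324 kJ
Bonds formed (products):
  C–C: 2 × 354 = 708
  C–Cl: 1 × 335 = 335
  C–H: 7 × 421 = 2947
  H–Cl: 1 × 444 = 444
  Σ(formed) = 4434 kJ
ΔH = Σ(broken) − Σ(formed) = 4324 − 4434 = −110 kJ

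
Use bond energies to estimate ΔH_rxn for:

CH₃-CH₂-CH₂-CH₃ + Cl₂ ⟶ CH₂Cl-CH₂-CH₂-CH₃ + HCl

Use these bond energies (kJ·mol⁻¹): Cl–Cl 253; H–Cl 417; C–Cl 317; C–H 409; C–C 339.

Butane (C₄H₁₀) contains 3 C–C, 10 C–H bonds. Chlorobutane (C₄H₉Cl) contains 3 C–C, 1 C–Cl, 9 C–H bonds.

ΔH ≈ −72 kJ

Bonds broken (reactants):
  C–C: 3 × 339 = 1017
  C–H: 10 × 409 = 4090
  Cl–Cl: 1 × 253 = 253
  Σ(broken) = 5360 kJ
Bonds formed (products):
  C–C: 3 × 339 = 1017
  C–Cl: 1 × 317 = 317
  C–H: 9 × 409 = 3681
  H–Cl: 1 × 417 = 417
  Σ(formed) = 5432 kJ
ΔH = Σ(broken) − Σ(formed) = 5360 − 5432 = −72 kJ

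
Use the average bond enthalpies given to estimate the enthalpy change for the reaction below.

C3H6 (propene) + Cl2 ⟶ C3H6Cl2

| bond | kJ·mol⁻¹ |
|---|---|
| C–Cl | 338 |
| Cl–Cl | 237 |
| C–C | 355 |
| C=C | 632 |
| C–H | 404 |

Bonds broken (reactants):
  C–C: 1 × 355 = 355
  C–H: 6 × 404 = 2424
  C=C: 1 × 632 = 632
  Cl–Cl: 1 × 237 = 237
  Σ(broken) = 3648 kJ
Bonds formed (products):
  C–C: 2 × 355 = 710
  C–Cl: 2 × 338 = 676
  C–H: 6 × 404 = 2424
  Σ(formed) = 3810 kJ
ΔH = Σ(broken) − Σ(formed) = 3648 − 3810 = −162 kJ

ΔH ≈ −162 kJ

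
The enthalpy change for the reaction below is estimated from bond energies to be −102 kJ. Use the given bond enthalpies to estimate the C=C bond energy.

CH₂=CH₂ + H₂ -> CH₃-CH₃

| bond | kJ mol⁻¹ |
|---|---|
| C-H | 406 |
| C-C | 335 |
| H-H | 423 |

Let D be the C=C bond energy.
Σ(broken) = 4×406 + 1×D + 1×423 = 2047 + D
Σ(formed) = 1×335 + 6×406 = 2771
ΔH = Σ(broken) − Σ(formed) = (2047 + D) − (2771) = −724 + D
Setting this equal to −102 kJ gives D = 622 kJ/mol.

D(C=C) ≈ 622 kJ/mol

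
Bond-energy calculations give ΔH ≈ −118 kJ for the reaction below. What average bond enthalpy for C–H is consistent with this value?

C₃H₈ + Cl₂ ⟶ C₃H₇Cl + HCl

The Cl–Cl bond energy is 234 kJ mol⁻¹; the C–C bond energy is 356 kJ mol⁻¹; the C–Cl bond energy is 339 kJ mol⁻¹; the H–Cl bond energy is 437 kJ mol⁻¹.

D(C–H) ≈ 424 kJ/mol

Let D be the C–H bond energy.
Σ(broken) = 2×356 + 8×D + 1×234 = 946 + 8D
Σ(formed) = 2×356 + 1×339 + 7×D + 1×437 = 1488 + 7D
ΔH = Σ(broken) − Σ(formed) = (946 + 8D) − (1488 + 7D) = −542 + D
Setting this equal to −118 kJ gives D = 424 kJ/mol.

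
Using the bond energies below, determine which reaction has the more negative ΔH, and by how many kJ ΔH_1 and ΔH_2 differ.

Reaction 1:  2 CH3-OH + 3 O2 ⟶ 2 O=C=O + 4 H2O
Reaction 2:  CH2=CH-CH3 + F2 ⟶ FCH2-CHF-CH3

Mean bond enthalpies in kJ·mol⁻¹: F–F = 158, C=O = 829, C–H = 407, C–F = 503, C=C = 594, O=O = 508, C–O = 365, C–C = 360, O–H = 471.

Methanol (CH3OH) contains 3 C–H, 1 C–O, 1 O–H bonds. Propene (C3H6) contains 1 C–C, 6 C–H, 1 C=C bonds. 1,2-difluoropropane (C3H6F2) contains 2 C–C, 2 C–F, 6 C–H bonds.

Reaction 1, by 832 kJ

Reaction 1:
  Bonds broken (reactants):
    C–H: 6 × 407 = 2442
    C–O: 2 × 365 = 730
    O–H: 2 × 471 = 942
    O=O: 3 × 508 = 1524
    Σ(broken) = 5638 kJ
  Bonds formed (products):
    C=O: 4 × 829 = 3316
    O–H: 8 × 471 = 3768
    Σ(formed) = 7084 kJ
  ΔH_1 = 5638 − 7084 = −1446 kJ
Reaction 2:
  Bonds broken (reactants):
    C–C: 1 × 360 = 360
    C–H: 6 × 407 = 2442
    C=C: 1 × 594 = 594
    F–F: 1 × 158 = 158
    Σ(broken) = 3554 kJ
  Bonds formed (products):
    C–C: 2 × 360 = 720
    C–F: 2 × 503 = 1006
    C–H: 6 × 407 = 2442
    Σ(formed) = 4168 kJ
  ΔH_2 = 3554 − 4168 = −614 kJ
ΔH_1 − ΔH_2 = −832 kJ, so reaction 1 has the more negative ΔH; |ΔH_1 − ΔH_2| = 832 kJ.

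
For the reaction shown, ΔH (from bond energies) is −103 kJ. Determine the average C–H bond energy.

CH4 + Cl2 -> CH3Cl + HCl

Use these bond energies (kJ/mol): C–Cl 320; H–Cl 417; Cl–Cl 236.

D(C–H) ≈ 398 kJ/mol

Let D be the C–H bond energy.
Σ(broken) = 4×D + 1×236 = 236 + 4D
Σ(formed) = 1×320 + 3×D + 1×417 = 737 + 3D
ΔH = Σ(broken) − Σ(formed) = (236 + 4D) − (737 + 3D) = −501 + D
Setting this equal to −103 kJ gives D = 398 kJ/mol.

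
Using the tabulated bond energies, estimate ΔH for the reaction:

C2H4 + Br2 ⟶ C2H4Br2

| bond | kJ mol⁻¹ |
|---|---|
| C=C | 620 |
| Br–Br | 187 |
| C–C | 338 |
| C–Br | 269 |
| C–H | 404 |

ΔH ≈ −69 kJ

Bonds broken (reactants):
  Br–Br: 1 × 187 = 187
  C–H: 4 × 404 = 1616
  C=C: 1 × 620 = 620
  Σ(broken) = 2423 kJ
Bonds formed (products):
  C–Br: 2 × 269 = 538
  C–C: 1 × 338 = 338
  C–H: 4 × 404 = 1616
  Σ(formed) = 2492 kJ
ΔH = Σ(broken) − Σ(formed) = 2423 − 2492 = −69 kJ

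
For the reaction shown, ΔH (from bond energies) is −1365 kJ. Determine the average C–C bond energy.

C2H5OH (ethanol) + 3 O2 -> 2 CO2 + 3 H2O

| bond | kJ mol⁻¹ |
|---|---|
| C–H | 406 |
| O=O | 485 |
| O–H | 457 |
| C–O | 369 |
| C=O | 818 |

Let D be the C–C bond energy.
Σ(broken) = 1×D + 5×406 + 1×369 + 1×457 + 3×485 = 4311 + D
Σ(formed) = 4×818 + 6×457 = 6014
ΔH = Σ(broken) − Σ(formed) = (4311 + D) − (6014) = −1703 + D
Setting this equal to −1365 kJ gives D = 338 kJ/mol.

D(C–C) ≈ 338 kJ/mol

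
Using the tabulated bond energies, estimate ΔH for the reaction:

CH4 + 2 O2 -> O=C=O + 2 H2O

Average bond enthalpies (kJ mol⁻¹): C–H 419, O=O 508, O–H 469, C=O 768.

Bonds broken (reactants):
  C–H: 4 × 419 = 1676
  O=O: 2 × 508 = 1016
  Σ(broken) = 2692 kJ
Bonds formed (products):
  C=O: 2 × 768 = 1536
  O–H: 4 × 469 = 1876
  Σ(formed) = 3412 kJ
ΔH = Σ(broken) − Σ(formed) = 2692 − 3412 = −720 kJ

ΔH ≈ −720 kJ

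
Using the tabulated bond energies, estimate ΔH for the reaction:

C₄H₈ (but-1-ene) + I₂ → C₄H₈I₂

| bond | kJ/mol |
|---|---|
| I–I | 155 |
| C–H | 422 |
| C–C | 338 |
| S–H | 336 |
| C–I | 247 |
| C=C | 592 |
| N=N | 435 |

ΔH ≈ −85 kJ

Bonds broken (reactants):
  C–C: 2 × 338 = 676
  C–H: 8 × 422 = 3376
  C=C: 1 × 592 = 592
  I–I: 1 × 155 = 155
  Σ(broken) = 4799 kJ
Bonds formed (products):
  C–C: 3 × 338 = 1014
  C–H: 8 × 422 = 3376
  C–I: 2 × 247 = 494
  Σ(formed) = 4884 kJ
ΔH = Σ(broken) − Σ(formed) = 4799 − 4884 = −85 kJ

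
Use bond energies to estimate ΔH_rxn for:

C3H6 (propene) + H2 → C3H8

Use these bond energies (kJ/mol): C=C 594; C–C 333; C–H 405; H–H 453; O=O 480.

ΔH ≈ −96 kJ

Bonds broken (reactants):
  C–C: 1 × 333 = 333
  C–H: 6 × 405 = 2430
  C=C: 1 × 594 = 594
  H–H: 1 × 453 = 453
  Σ(broken) = 3810 kJ
Bonds formed (products):
  C–C: 2 × 333 = 666
  C–H: 8 × 405 = 3240
  Σ(formed) = 3906 kJ
ΔH = Σ(broken) − Σ(formed) = 3810 − 3906 = −96 kJ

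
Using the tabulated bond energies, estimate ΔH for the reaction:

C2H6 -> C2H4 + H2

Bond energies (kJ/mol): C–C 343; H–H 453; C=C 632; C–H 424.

ΔH ≈ +106 kJ

Bonds broken (reactants):
  C–C: 1 × 343 = 343
  C–H: 6 × 424 = 2544
  Σ(broken) = 2887 kJ
Bonds formed (products):
  C–H: 4 × 424 = 1696
  C=C: 1 × 632 = 632
  H–H: 1 × 453 = 453
  Σ(formed) = 2781 kJ
ΔH = Σ(broken) − Σ(formed) = 2887 − 2781 = +106 kJ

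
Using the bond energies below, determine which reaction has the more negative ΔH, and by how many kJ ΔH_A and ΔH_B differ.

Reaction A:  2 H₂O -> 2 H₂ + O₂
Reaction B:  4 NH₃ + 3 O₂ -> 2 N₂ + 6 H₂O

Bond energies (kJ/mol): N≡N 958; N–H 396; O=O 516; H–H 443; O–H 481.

Reaction B, by 1910 kJ

Reaction A:
  Bonds broken (reactants):
    O–H: 4 × 481 = 1924
    Σ(broken) = 1924 kJ
  Bonds formed (products):
    H–H: 2 × 443 = 886
    O=O: 1 × 516 = 516
    Σ(formed) = 1402 kJ
  ΔH_A = 1924 − 1402 = +522 kJ
Reaction B:
  Bonds broken (reactants):
    N–H: 12 × 396 = 4752
    O=O: 3 × 516 = 1548
    Σ(broken) = 6300 kJ
  Bonds formed (products):
    N≡N: 2 × 958 = 1916
    O–H: 12 × 481 = 5772
    Σ(formed) = 7688 kJ
  ΔH_B = 6300 − 7688 = −1388 kJ
ΔH_A − ΔH_B = +1910 kJ, so reaction B has the more negative ΔH; |ΔH_A − ΔH_B| = 1910 kJ.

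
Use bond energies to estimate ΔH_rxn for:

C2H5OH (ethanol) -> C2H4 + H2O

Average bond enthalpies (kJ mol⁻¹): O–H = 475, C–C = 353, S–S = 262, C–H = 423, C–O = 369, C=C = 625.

ΔH ≈ +45 kJ

Bonds broken (reactants):
  C–C: 1 × 353 = 353
  C–H: 5 × 423 = 2115
  C–O: 1 × 369 = 369
  O–H: 1 × 475 = 475
  Σ(broken) = 3312 kJ
Bonds formed (products):
  C–H: 4 × 423 = 1692
  C=C: 1 × 625 = 625
  O–H: 2 × 475 = 950
  Σ(formed) = 3267 kJ
ΔH = Σ(broken) − Σ(formed) = 3312 − 3267 = +45 kJ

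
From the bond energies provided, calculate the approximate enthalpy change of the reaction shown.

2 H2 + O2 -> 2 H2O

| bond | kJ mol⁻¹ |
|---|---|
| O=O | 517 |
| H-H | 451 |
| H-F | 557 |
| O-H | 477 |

Bonds broken (reactants):
  H-H: 2 × 451 = 902
  O=O: 1 × 517 = 517
  Σ(broken) = 1419 kJ
Bonds formed (products):
  O-H: 4 × 477 = 1908
  Σ(formed) = 1908 kJ
ΔH = Σ(broken) − Σ(formed) = 1419 − 1908 = −489 kJ

ΔH ≈ −489 kJ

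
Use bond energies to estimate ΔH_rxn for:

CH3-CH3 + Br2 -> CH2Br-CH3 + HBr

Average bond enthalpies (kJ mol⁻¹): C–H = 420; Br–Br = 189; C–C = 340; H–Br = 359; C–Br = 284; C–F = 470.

Bonds broken (reactants):
  Br–Br: 1 × 189 = 189
  C–C: 1 × 340 = 340
  C–H: 6 × 420 = 2520
  Σ(broken) = 3049 kJ
Bonds formed (products):
  C–Br: 1 × 284 = 284
  C–C: 1 × 340 = 340
  C–H: 5 × 420 = 2100
  H–Br: 1 × 359 = 359
  Σ(formed) = 3083 kJ
ΔH = Σ(broken) − Σ(formed) = 3049 − 3083 = −34 kJ

ΔH ≈ −34 kJ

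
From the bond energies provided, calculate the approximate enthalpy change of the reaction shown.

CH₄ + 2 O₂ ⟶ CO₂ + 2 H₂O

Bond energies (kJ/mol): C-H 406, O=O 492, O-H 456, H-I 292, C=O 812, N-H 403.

ΔH ≈ −840 kJ

Bonds broken (reactants):
  C-H: 4 × 406 = 1624
  O=O: 2 × 492 = 984
  Σ(broken) = 2608 kJ
Bonds formed (products):
  C=O: 2 × 812 = 1624
  O-H: 4 × 456 = 1824
  Σ(formed) = 3448 kJ
ΔH = Σ(broken) − Σ(formed) = 2608 − 3448 = −840 kJ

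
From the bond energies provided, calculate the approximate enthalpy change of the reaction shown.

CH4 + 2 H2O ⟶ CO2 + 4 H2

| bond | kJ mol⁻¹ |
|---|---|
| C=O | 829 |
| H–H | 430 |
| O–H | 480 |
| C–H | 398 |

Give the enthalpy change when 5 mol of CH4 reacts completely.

Bonds broken (reactants):
  C–H: 4 × 398 = 1592
  O–H: 4 × 480 = 1920
  Σ(broken) = 3512 kJ
Bonds formed (products):
  C=O: 2 × 829 = 1658
  H–H: 4 × 430 = 1720
  Σ(formed) = 3378 kJ
ΔH = Σ(broken) − Σ(formed) = 3512 − 3378 = +134 kJ
For 5× the reaction as written: 5 × (+134) = +670 kJ

ΔH = +670 kJ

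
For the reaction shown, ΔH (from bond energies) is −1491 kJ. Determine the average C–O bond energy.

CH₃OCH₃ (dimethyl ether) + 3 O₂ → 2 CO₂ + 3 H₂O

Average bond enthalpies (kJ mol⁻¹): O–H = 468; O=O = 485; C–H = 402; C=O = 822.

Let D be the C–O bond energy.
Σ(broken) = 6×402 + 2×D + 3×485 = 3867 + 2D
Σ(formed) = 4×822 + 6×468 = 6096
ΔH = Σ(broken) − Σ(formed) = (3867 + 2D) − (6096) = −2229 + 2D
Setting this equal to −1491 kJ gives 2D = 738, so D = 369 kJ/mol.

D(C–O) ≈ 369 kJ/mol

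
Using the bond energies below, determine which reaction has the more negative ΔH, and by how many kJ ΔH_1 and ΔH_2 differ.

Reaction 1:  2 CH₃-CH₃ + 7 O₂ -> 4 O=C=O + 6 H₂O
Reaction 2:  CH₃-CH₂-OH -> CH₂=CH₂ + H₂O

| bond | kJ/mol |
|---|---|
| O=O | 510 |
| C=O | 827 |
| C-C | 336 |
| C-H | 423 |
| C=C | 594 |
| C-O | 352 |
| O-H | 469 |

Reaction 1:
  Bonds broken (reactants):
    C-C: 2 × 336 = 672
    C-H: 12 × 423 = 5076
    O=O: 7 × 510 = 3570
    Σ(broken) = 9318 kJ
  Bonds formed (products):
    C=O: 8 × 827 = 6616
    O-H: 12 × 469 = 5628
    Σ(formed) = 12244 kJ
  ΔH_1 = 9318 − 12244 = −2926 kJ
Reaction 2:
  Bonds broken (reactants):
    C-C: 1 × 336 = 336
    C-H: 5 × 423 = 2115
    C-O: 1 × 352 = 352
    O-H: 1 × 469 = 469
    Σ(broken) = 3272 kJ
  Bonds formed (products):
    C-H: 4 × 423 = 1692
    C=C: 1 × 594 = 594
    O-H: 2 × 469 = 938
    Σ(formed) = 3224 kJ
  ΔH_2 = 3272 − 3224 = +48 kJ
ΔH_1 − ΔH_2 = −2974 kJ, so reaction 1 has the more negative ΔH; |ΔH_1 − ΔH_2| = 2974 kJ.

Reaction 1, by 2974 kJ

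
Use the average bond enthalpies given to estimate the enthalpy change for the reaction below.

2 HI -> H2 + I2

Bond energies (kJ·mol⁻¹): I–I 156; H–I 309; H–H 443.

Bonds broken (reactants):
  H–I: 2 × 309 = 618
  Σ(broken) = 618 kJ
Bonds formed (products):
  H–H: 1 × 443 = 443
  I–I: 1 × 156 = 156
  Σ(formed) = 599 kJ
ΔH = Σ(broken) − Σ(formed) = 618 − 599 = +19 kJ

ΔH ≈ +19 kJ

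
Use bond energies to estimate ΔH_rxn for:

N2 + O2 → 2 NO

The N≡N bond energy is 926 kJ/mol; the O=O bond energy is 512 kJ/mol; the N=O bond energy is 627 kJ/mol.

ΔH ≈ +184 kJ

Bonds broken (reactants):
  N≡N: 1 × 926 = 926
  O=O: 1 × 512 = 512
  Σ(broken) = 1438 kJ
Bonds formed (products):
  N=O: 2 × 627 = 1254
  Σ(formed) = 1254 kJ
ΔH = Σ(broken) − Σ(formed) = 1438 − 1254 = +184 kJ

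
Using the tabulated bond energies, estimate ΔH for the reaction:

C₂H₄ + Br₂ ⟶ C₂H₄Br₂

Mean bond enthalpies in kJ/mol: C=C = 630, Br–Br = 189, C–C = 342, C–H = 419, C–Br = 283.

Bonds broken (reactants):
  Br–Br: 1 × 189 = 189
  C–H: 4 × 419 = 1676
  C=C: 1 × 630 = 630
  Σ(broken) = 2495 kJ
Bonds formed (products):
  C–Br: 2 × 283 = 566
  C–C: 1 × 342 = 342
  C–H: 4 × 419 = 1676
  Σ(formed) = 2584 kJ
ΔH = Σ(broken) − Σ(formed) = 2495 − 2584 = −89 kJ

ΔH ≈ −89 kJ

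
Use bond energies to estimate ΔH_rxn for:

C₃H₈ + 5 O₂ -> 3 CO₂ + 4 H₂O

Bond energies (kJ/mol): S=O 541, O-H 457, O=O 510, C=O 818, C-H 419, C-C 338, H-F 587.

Bonds broken (reactants):
  C-C: 2 × 338 = 676
  C-H: 8 × 419 = 3352
  O=O: 5 × 510 = 2550
  Σ(broken) = 6578 kJ
Bonds formed (products):
  C=O: 6 × 818 = 4908
  O-H: 8 × 457 = 3656
  Σ(formed) = 8564 kJ
ΔH = Σ(broken) − Σ(formed) = 6578 − 8564 = −1986 kJ

ΔH ≈ −1986 kJ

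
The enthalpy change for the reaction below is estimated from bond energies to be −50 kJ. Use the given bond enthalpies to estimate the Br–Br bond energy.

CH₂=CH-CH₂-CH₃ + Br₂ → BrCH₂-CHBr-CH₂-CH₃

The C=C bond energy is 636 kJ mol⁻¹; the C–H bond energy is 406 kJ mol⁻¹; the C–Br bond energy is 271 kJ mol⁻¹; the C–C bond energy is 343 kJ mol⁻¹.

Let D be the Br–Br bond energy.
Σ(broken) = 1×D + 2×343 + 8×406 + 1×636 = 4570 + D
Σ(formed) = 2×271 + 3×343 + 8×406 = 4819
ΔH = Σ(broken) − Σ(formed) = (4570 + D) − (4819) = −249 + D
Setting this equal to −50 kJ gives D = 199 kJ/mol.

D(Br–Br) ≈ 199 kJ/mol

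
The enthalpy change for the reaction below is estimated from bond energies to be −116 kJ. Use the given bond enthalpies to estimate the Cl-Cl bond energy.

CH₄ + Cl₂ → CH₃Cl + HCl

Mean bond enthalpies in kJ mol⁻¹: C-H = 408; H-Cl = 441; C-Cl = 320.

D(Cl-Cl) ≈ 237 kJ/mol

Let D be the Cl-Cl bond energy.
Σ(broken) = 4×408 + 1×D = 1632 + D
Σ(formed) = 1×320 + 3×408 + 1×441 = 1985
ΔH = Σ(broken) − Σ(formed) = (1632 + D) − (1985) = −353 + D
Setting this equal to −116 kJ gives D = 237 kJ/mol.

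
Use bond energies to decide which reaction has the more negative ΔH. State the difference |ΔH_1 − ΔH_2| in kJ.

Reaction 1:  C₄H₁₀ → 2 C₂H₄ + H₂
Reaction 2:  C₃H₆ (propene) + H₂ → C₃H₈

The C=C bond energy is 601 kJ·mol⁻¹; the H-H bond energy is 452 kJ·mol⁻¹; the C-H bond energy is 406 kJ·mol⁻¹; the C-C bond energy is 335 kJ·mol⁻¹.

Reaction 2, by 257 kJ

Reaction 1:
  Bonds broken (reactants):
    C-C: 3 × 335 = 1005
    C-H: 10 × 406 = 4060
    Σ(broken) = 5065 kJ
  Bonds formed (products):
    C-H: 8 × 406 = 3248
    C=C: 2 × 601 = 1202
    H-H: 1 × 452 = 452
    Σ(formed) = 4902 kJ
  ΔH_1 = 5065 − 4902 = +163 kJ
Reaction 2:
  Bonds broken (reactants):
    C-C: 1 × 335 = 335
    C-H: 6 × 406 = 2436
    C=C: 1 × 601 = 601
    H-H: 1 × 452 = 452
    Σ(broken) = 3824 kJ
  Bonds formed (products):
    C-C: 2 × 335 = 670
    C-H: 8 × 406 = 3248
    Σ(formed) = 3918 kJ
  ΔH_2 = 3824 − 3918 = −94 kJ
ΔH_1 − ΔH_2 = +257 kJ, so reaction 2 has the more negative ΔH; |ΔH_1 − ΔH_2| = 257 kJ.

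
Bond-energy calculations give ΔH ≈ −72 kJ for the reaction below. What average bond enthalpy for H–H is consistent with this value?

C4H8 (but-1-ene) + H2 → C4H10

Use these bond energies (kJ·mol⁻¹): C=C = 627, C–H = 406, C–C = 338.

D(H–H) ≈ 451 kJ/mol

Let D be the H–H bond energy.
Σ(broken) = 2×338 + 8×406 + 1×627 + 1×D = 4551 + D
Σ(formed) = 3×338 + 10×406 = 5074
ΔH = Σ(broken) − Σ(formed) = (4551 + D) − (5074) = −523 + D
Setting this equal to −72 kJ gives D = 451 kJ/mol.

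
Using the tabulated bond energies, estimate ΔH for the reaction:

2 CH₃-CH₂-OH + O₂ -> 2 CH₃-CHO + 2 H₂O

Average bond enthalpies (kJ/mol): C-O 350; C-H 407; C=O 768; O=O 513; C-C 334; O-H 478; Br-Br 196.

Bonds broken (reactants):
  C-C: 2 × 334 = 668
  C-H: 10 × 407 = 4070
  C-O: 2 × 350 = 700
  O-H: 2 × 478 = 956
  O=O: 1 × 513 = 513
  Σ(broken) = 6907 kJ
Bonds formed (products):
  C-C: 2 × 334 = 668
  C-H: 8 × 407 = 3256
  C=O: 2 × 768 = 1536
  O-H: 4 × 478 = 1912
  Σ(formed) = 7372 kJ
ΔH = Σ(broken) − Σ(formed) = 6907 − 7372 = −465 kJ

ΔH ≈ −465 kJ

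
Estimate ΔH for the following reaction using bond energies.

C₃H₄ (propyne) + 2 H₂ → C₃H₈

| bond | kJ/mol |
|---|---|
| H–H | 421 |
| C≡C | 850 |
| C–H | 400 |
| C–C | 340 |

Bonds broken (reactants):
  C≡C: 1 × 850 = 850
  C–C: 1 × 340 = 340
  C–H: 4 × 400 = 1600
  H–H: 2 × 421 = 842
  Σ(broken) = 3632 kJ
Bonds formed (products):
  C–C: 2 × 340 = 680
  C–H: 8 × 400 = 3200
  Σ(formed) = 3880 kJ
ΔH = Σ(broken) − Σ(formed) = 3632 − 3880 = −248 kJ

ΔH ≈ −248 kJ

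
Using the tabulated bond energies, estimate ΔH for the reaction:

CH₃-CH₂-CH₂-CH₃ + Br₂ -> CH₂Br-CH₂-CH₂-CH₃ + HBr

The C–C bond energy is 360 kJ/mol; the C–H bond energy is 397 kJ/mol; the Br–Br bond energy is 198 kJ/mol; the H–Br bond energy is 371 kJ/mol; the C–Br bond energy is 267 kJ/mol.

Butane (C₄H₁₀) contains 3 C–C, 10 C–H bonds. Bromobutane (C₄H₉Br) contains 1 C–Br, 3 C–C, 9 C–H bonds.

Bonds broken (reactants):
  Br–Br: 1 × 198 = 198
  C–C: 3 × 360 = 1080
  C–H: 10 × 397 = 3970
  Σ(broken) = 5248 kJ
Bonds formed (products):
  C–Br: 1 × 267 = 267
  C–C: 3 × 360 = 1080
  C–H: 9 × 397 = 3573
  H–Br: 1 × 371 = 371
  Σ(formed) = 5291 kJ
ΔH = Σ(broken) − Σ(formed) = 5248 − 5291 = −43 kJ

ΔH ≈ −43 kJ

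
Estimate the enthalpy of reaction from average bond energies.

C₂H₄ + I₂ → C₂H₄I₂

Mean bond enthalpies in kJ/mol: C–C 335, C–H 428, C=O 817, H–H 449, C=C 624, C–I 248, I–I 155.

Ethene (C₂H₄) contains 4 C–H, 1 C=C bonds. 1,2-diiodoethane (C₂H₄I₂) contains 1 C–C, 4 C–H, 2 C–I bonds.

ΔH ≈ −52 kJ

Bonds broken (reactants):
  C–H: 4 × 428 = 1712
  C=C: 1 × 624 = 624
  I–I: 1 × 155 = 155
  Σ(broken) = 2491 kJ
Bonds formed (products):
  C–C: 1 × 335 = 335
  C–H: 4 × 428 = 1712
  C–I: 2 × 248 = 496
  Σ(formed) = 2543 kJ
ΔH = Σ(broken) − Σ(formed) = 2491 − 2543 = −52 kJ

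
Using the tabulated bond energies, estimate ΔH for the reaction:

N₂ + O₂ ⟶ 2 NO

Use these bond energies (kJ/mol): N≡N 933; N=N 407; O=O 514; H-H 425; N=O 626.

Bonds broken (reactants):
  N≡N: 1 × 933 = 933
  O=O: 1 × 514 = 514
  Σ(broken) = 1447 kJ
Bonds formed (products):
  N=O: 2 × 626 = 1252
  Σ(formed) = 1252 kJ
ΔH = Σ(broken) − Σ(formed) = 1447 − 1252 = +195 kJ

ΔH ≈ +195 kJ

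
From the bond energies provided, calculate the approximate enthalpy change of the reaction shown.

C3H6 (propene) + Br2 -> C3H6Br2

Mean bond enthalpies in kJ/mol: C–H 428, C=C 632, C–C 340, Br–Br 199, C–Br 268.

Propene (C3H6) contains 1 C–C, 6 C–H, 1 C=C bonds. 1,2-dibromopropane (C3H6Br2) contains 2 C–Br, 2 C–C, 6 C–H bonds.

Bonds broken (reactants):
  Br–Br: 1 × 199 = 199
  C–C: 1 × 340 = 340
  C–H: 6 × 428 = 2568
  C=C: 1 × 632 = 632
  Σ(broken) = 3739 kJ
Bonds formed (products):
  C–Br: 2 × 268 = 536
  C–C: 2 × 340 = 680
  C–H: 6 × 428 = 2568
  Σ(formed) = 3784 kJ
ΔH = Σ(broken) − Σ(formed) = 3739 − 3784 = −45 kJ

ΔH ≈ −45 kJ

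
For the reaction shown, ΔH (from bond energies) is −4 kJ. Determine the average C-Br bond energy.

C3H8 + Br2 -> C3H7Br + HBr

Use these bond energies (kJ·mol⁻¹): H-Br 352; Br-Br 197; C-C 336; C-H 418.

Let D be the C-Br bond energy.
Σ(broken) = 1×197 + 2×336 + 8×418 = 4213
Σ(formed) = 1×D + 2×336 + 7×418 + 1×352 = 3950 + D
ΔH = Σ(broken) − Σ(formed) = (4213) − (3950 + D) = +263 − D
Setting this equal to −4 kJ gives D = 267 kJ/mol.

D(C-Br) ≈ 267 kJ/mol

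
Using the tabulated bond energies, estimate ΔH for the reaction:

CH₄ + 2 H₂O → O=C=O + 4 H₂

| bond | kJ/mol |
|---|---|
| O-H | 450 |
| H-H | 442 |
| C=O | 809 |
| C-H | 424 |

ΔH ≈ +110 kJ

Bonds broken (reactants):
  C-H: 4 × 424 = 1696
  O-H: 4 × 450 = 1800
  Σ(broken) = 3496 kJ
Bonds formed (products):
  C=O: 2 × 809 = 1618
  H-H: 4 × 442 = 1768
  Σ(formed) = 3386 kJ
ΔH = Σ(broken) − Σ(formed) = 3496 − 3386 = +110 kJ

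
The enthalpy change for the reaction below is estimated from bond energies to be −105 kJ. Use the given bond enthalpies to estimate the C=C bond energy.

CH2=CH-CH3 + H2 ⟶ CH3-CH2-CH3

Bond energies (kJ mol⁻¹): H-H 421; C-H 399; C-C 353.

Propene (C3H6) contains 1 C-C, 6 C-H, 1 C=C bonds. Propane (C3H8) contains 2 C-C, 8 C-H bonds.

D(C=C) ≈ 625 kJ/mol

Let D be the C=C bond energy.
Σ(broken) = 1×353 + 6×399 + 1×D + 1×421 = 3168 + D
Σ(formed) = 2×353 + 8×399 = 3898
ΔH = Σ(broken) − Σ(formed) = (3168 + D) − (3898) = −730 + D
Setting this equal to −105 kJ gives D = 625 kJ/mol.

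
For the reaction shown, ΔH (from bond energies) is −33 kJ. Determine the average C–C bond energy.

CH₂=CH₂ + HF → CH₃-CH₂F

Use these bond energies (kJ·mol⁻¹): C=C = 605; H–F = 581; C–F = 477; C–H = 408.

Let D be the C–C bond energy.
Σ(broken) = 4×408 + 1×605 + 1×581 = 2818
Σ(formed) = 1×D + 1×477 + 5×408 = 2517 + D
ΔH = Σ(broken) − Σ(formed) = (2818) − (2517 + D) = +301 − D
Setting this equal to −33 kJ gives D = 334 kJ/mol.

D(C–C) ≈ 334 kJ/mol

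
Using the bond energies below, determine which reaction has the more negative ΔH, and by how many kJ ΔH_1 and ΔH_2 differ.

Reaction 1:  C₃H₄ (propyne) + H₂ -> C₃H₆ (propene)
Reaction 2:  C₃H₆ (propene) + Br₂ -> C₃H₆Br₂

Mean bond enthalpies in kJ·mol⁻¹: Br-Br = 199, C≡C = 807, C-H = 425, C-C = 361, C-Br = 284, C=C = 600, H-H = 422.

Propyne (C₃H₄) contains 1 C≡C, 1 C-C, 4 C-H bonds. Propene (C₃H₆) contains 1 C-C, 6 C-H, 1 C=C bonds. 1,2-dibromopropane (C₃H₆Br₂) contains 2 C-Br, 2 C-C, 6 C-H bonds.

Reaction 1:
  Bonds broken (reactants):
    C≡C: 1 × 807 = 807
    C-C: 1 × 361 = 361
    C-H: 4 × 425 = 1700
    H-H: 1 × 422 = 422
    Σ(broken) = 3290 kJ
  Bonds formed (products):
    C-C: 1 × 361 = 361
    C-H: 6 × 425 = 2550
    C=C: 1 × 600 = 600
    Σ(formed) = 3511 kJ
  ΔH_1 = 3290 − 3511 = −221 kJ
Reaction 2:
  Bonds broken (reactants):
    Br-Br: 1 × 199 = 199
    C-C: 1 × 361 = 361
    C-H: 6 × 425 = 2550
    C=C: 1 × 600 = 600
    Σ(broken) = 3710 kJ
  Bonds formed (products):
    C-Br: 2 × 284 = 568
    C-C: 2 × 361 = 722
    C-H: 6 × 425 = 2550
    Σ(formed) = 3840 kJ
  ΔH_2 = 3710 − 3840 = −130 kJ
ΔH_1 − ΔH_2 = −91 kJ, so reaction 1 has the more negative ΔH; |ΔH_1 − ΔH_2| = 91 kJ.

Reaction 1, by 91 kJ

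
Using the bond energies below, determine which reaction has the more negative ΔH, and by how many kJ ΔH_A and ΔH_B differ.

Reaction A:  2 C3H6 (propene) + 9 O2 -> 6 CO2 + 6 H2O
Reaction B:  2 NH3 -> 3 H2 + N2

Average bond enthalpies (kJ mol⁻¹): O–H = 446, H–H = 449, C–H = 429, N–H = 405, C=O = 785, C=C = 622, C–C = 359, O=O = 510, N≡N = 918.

Reaction A, by 3237 kJ

Reaction A:
  Bonds broken (reactants):
    C–C: 2 × 359 = 718
    C–H: 12 × 429 = 5148
    C=C: 2 × 622 = 1244
    O=O: 9 × 510 = 4590
    Σ(broken) = 11700 kJ
  Bonds formed (products):
    C=O: 12 × 785 = 9420
    O–H: 12 × 446 = 5352
    Σ(formed) = 14772 kJ
  ΔH_A = 11700 − 14772 = −3072 kJ
Reaction B:
  Bonds broken (reactants):
    N–H: 6 × 405 = 2430
    Σ(broken) = 2430 kJ
  Bonds formed (products):
    H–H: 3 × 449 = 1347
    N≡N: 1 × 918 = 918
    Σ(formed) = 2265 kJ
  ΔH_B = 2430 − 2265 = +165 kJ
ΔH_A − ΔH_B = −3237 kJ, so reaction A has the more negative ΔH; |ΔH_A − ΔH_B| = 3237 kJ.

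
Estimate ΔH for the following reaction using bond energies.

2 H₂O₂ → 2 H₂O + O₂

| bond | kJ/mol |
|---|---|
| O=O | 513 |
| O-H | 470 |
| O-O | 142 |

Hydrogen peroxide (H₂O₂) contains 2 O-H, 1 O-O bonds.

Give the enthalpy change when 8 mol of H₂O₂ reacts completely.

ΔH = −916 kJ

Bonds broken (reactants):
  O-H: 4 × 470 = 1880
  O-O: 2 × 142 = 284
  Σ(broken) = 2164 kJ
Bonds formed (products):
  O-H: 4 × 470 = 1880
  O=O: 1 × 513 = 513
  Σ(formed) = 2393 kJ
ΔH = Σ(broken) − Σ(formed) = 2164 − 2393 = −229 kJ
For 4× the reaction as written: 4 × (−229) = −916 kJ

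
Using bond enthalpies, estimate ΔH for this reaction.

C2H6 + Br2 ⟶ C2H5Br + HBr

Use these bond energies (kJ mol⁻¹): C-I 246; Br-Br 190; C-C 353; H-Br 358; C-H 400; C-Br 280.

ΔH ≈ −48 kJ

Bonds broken (reactants):
  Br-Br: 1 × 190 = 190
  C-C: 1 × 353 = 353
  C-H: 6 × 400 = 2400
  Σ(broken) = 2943 kJ
Bonds formed (products):
  C-Br: 1 × 280 = 280
  C-C: 1 × 353 = 353
  C-H: 5 × 400 = 2000
  H-Br: 1 × 358 = 358
  Σ(formed) = 2991 kJ
ΔH = Σ(broken) − Σ(formed) = 2943 − 2991 = −48 kJ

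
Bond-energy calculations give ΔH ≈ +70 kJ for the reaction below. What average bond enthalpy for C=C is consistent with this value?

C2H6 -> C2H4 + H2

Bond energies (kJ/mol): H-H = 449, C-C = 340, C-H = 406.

D(C=C) ≈ 633 kJ/mol

Let D be the C=C bond energy.
Σ(broken) = 1×340 + 6×406 = 2776
Σ(formed) = 4×406 + 1×D + 1×449 = 2073 + D
ΔH = Σ(broken) − Σ(formed) = (2776) − (2073 + D) = +703 − D
Setting this equal to +70 kJ gives D = 633 kJ/mol.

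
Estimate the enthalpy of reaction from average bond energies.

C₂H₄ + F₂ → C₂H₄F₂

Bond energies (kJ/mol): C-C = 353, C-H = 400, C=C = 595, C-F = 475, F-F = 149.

Bonds broken (reactants):
  C-H: 4 × 400 = 1600
  C=C: 1 × 595 = 595
  F-F: 1 × 149 = 149
  Σ(broken) = 2344 kJ
Bonds formed (products):
  C-C: 1 × 353 = 353
  C-F: 2 × 475 = 950
  C-H: 4 × 400 = 1600
  Σ(formed) = 2903 kJ
ΔH = Σ(broken) − Σ(formed) = 2344 − 2903 = −559 kJ

ΔH ≈ −559 kJ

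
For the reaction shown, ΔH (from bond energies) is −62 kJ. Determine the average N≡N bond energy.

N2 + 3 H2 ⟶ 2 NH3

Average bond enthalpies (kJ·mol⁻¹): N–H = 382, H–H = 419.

D(N≡N) ≈ 973 kJ/mol

Let D be the N≡N bond energy.
Σ(broken) = 3×419 + 1×D = 1257 + D
Σ(formed) = 6×382 = 2292
ΔH = Σ(broken) − Σ(formed) = (1257 + D) − (2292) = −1035 + D
Setting this equal to −62 kJ gives D = 973 kJ/mol.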